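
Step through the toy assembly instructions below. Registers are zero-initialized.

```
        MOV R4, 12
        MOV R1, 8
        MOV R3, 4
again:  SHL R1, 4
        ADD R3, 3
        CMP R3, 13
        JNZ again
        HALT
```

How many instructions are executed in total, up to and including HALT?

16

MOV R4, 12 → R4=12
MOV R1, 8 → R1=8
MOV R3, 4 → R3=4
SHL R1, 4 → R1=8<<4=128
ADD R3, 3 → R3=4+3=7
CMP R3, 13  (cmp 7,13)
JNZ again: taken
SHL R1, 4 → R1=128<<4=2048
ADD R3, 3 → R3=7+3=10
CMP R3, 13  (cmp 10,13)
JNZ again: taken
SHL R1, 4 → R1=2048<<4=32768
ADD R3, 3 → R3=10+3=13
CMP R3, 13  (cmp 13,13)
JNZ again: not taken
halt.
Total executed instructions: 16.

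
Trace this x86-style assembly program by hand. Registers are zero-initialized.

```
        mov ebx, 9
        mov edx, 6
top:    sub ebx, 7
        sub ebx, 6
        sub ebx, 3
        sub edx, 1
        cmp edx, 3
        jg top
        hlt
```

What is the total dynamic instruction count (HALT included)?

ebx=9
edx=6
ebx=9-7=2
ebx=2-6=-4
ebx=(-4)-3=-7
edx=6-1=5
cmp edx, 3  (cmp 5,3)
jg top: taken
ebx=(-7)-7=-14
ebx=(-14)-6=-20
ebx=(-20)-3=-23
edx=5-1=4
cmp edx, 3  (cmp 4,3)
jg top: taken
ebx=(-23)-7=-30
ebx=(-30)-6=-36
ebx=(-36)-3=-39
edx=4-1=3
cmp edx, 3  (cmp 3,3)
jg top: not taken
halt.
Total executed instructions: 21.

21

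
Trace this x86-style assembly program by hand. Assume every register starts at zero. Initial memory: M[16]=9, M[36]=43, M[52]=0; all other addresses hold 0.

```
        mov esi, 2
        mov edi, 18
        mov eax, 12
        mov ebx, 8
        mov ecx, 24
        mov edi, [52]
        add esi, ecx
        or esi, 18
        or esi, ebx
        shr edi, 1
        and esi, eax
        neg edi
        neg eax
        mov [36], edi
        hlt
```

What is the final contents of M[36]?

0

after mov esi, 2: esi=2
after mov edi, 18: edi=18
after mov eax, 12: eax=12
after mov ebx, 8: ebx=8
after mov ecx, 24: ecx=24
after mov edi, [52]: edi=M[52]=0
after add esi, ecx: esi=2+24=26
after or esi, 18: esi=26|18=26
after or esi, ebx: esi=26|8=26
after shr edi, 1: edi=0>>1=0
after and esi, eax: esi=26&12=8
after neg edi: edi=-(0)=0
after neg eax: eax=-(12)=-12
mov [36], edi → M[36]=0
halt.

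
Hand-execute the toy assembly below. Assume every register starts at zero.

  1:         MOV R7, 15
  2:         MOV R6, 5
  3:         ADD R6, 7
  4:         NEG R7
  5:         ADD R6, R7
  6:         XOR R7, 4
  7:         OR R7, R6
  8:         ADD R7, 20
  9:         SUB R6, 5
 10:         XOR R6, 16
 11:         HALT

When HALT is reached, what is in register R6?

MOV R7, 15 → R7=15
MOV R6, 5 → R6=5
ADD R6, 7 → R6=5+7=12
NEG R7 → R7=-(15)=-15
ADD R6, R7 → R6=12+(-15)=-3
XOR R7, 4 → R7=(-15)^4=-11
OR R7, R6 → R7=(-11)|(-3)=-3
ADD R7, 20 → R7=(-3)+20=17
SUB R6, 5 → R6=(-3)-5=-8
XOR R6, 16 → R6=(-8)^16=-24
halt.

-24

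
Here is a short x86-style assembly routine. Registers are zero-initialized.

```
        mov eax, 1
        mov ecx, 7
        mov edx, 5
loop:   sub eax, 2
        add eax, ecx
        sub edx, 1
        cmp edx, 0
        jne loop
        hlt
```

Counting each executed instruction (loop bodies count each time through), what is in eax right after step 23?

mov eax, 1 → eax=1
mov ecx, 7 → ecx=7
mov edx, 5 → edx=5
sub eax, 2 → eax=1-2=-1
add eax, ecx → eax=(-1)+7=6
sub edx, 1 → edx=5-1=4
cmp edx, 0  (cmp 4,0)
jne loop: taken
sub eax, 2 → eax=6-2=4
add eax, ecx → eax=4+7=11
sub edx, 1 → edx=4-1=3
cmp edx, 0  (cmp 3,0)
jne loop: taken
sub eax, 2 → eax=11-2=9
add eax, ecx → eax=9+7=16
sub edx, 1 → edx=3-1=2
cmp edx, 0  (cmp 2,0)
jne loop: taken
sub eax, 2 → eax=16-2=14
add eax, ecx → eax=14+7=21
sub edx, 1 → edx=2-1=1
cmp edx, 0  (cmp 1,0)
jne loop: taken
After step 23: eax = 21.

21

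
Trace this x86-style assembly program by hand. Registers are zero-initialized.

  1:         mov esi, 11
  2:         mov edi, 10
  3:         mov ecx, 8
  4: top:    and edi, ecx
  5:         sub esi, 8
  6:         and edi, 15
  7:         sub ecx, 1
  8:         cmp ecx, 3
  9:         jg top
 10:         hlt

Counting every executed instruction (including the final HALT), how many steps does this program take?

34

esi=11
edi=10
ecx=8
edi=10&8=8
esi=11-8=3
edi=8&15=8
ecx=8-1=7
cmp ecx, 3  (cmp 7,3)
jg top: taken
edi=8&7=0
esi=3-8=-5
edi=0&15=0
ecx=7-1=6
cmp ecx, 3  (cmp 6,3)
jg top: taken
edi=0&6=0
esi=(-5)-8=-13
edi=0&15=0
ecx=6-1=5
cmp ecx, 3  (cmp 5,3)
jg top: taken
edi=0&5=0
esi=(-13)-8=-21
edi=0&15=0
ecx=5-1=4
cmp ecx, 3  (cmp 4,3)
jg top: taken
edi=0&4=0
esi=(-21)-8=-29
edi=0&15=0
ecx=4-1=3
cmp ecx, 3  (cmp 3,3)
jg top: not taken
halt.
Total executed instructions: 34.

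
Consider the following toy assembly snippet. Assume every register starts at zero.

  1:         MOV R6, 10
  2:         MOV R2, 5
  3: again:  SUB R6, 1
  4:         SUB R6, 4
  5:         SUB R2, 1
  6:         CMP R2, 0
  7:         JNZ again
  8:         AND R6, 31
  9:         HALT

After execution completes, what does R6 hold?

after MOV R6, 10: R6=10
after MOV R2, 5: R2=5
after SUB R6, 1: R6=10-1=9
after SUB R6, 4: R6=9-4=5
after SUB R2, 1: R2=5-1=4
CMP R2, 0  (cmp 4,0)
JNZ again: taken
after SUB R6, 1: R6=5-1=4
after SUB R6, 4: R6=4-4=0
after SUB R2, 1: R2=4-1=3
CMP R2, 0  (cmp 3,0)
JNZ again: taken
after SUB R6, 1: R6=0-1=-1
after SUB R6, 4: R6=(-1)-4=-5
after SUB R2, 1: R2=3-1=2
CMP R2, 0  (cmp 2,0)
JNZ again: taken
after SUB R6, 1: R6=(-5)-1=-6
after SUB R6, 4: R6=(-6)-4=-10
after SUB R2, 1: R2=2-1=1
CMP R2, 0  (cmp 1,0)
JNZ again: taken
after SUB R6, 1: R6=(-10)-1=-11
after SUB R6, 4: R6=(-11)-4=-15
after SUB R2, 1: R2=1-1=0
CMP R2, 0  (cmp 0,0)
JNZ again: not taken
after AND R6, 31: R6=(-15)&31=17
halt.

17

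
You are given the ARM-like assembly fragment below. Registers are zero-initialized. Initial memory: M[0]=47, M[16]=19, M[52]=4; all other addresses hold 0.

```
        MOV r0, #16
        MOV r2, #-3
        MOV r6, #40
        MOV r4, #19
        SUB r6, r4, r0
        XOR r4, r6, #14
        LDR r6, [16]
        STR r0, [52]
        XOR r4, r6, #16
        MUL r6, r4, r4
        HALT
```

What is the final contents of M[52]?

MOV r0, #16 → r0=16
MOV r2, #-3 → r2=-3
MOV r6, #40 → r6=40
MOV r4, #19 → r4=19
SUB r6, r4, r0 → r6=19-16=3
XOR r4, r6, #14 → r4=3^14=13
LDR r6, [16] → r6=M[16]=19
STR r0, [52] → M[52]=16
XOR r4, r6, #16 → r4=19^16=3
MUL r6, r4, r4 → r6=3*3=9
halt.

16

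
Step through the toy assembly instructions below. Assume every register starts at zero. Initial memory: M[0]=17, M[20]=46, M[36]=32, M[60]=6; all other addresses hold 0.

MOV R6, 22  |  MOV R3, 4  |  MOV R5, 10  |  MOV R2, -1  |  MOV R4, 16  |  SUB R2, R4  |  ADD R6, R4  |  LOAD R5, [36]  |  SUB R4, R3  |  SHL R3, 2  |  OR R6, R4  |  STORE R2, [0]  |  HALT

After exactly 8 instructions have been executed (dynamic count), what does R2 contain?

-17

MOV R6, 22 → R6=22
MOV R3, 4 → R3=4
MOV R5, 10 → R5=10
MOV R2, -1 → R2=-1
MOV R4, 16 → R4=16
SUB R2, R4 → R2=(-1)-16=-17
ADD R6, R4 → R6=22+16=38
LOAD R5, [36] → R5=M[36]=32
After step 8: R2 = -17.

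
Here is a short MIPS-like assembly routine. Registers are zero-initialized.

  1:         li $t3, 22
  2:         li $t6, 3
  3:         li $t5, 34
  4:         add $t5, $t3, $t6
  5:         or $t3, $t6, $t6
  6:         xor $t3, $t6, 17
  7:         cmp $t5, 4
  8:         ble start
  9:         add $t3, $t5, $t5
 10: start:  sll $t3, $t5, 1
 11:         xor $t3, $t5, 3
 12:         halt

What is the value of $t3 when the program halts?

$t3=22
$t6=3
$t5=34
$t5=22+3=25
$t3=3|3=3
$t3=3^17=18
cmp $t5, 4  (cmp 25,4)
ble start: not taken
$t3=25+25=50
$t3=25<<1=50
$t3=25^3=26
halt.

26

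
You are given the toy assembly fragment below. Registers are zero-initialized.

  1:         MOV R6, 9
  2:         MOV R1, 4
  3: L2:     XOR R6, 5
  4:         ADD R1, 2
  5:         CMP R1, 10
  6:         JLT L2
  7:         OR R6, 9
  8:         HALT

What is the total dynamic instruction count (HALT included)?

16

MOV R6, 9 → R6=9
MOV R1, 4 → R1=4
XOR R6, 5 → R6=9^5=12
ADD R1, 2 → R1=4+2=6
CMP R1, 10  (cmp 6,10)
JLT L2: taken
XOR R6, 5 → R6=12^5=9
ADD R1, 2 → R1=6+2=8
CMP R1, 10  (cmp 8,10)
JLT L2: taken
XOR R6, 5 → R6=9^5=12
ADD R1, 2 → R1=8+2=10
CMP R1, 10  (cmp 10,10)
JLT L2: not taken
OR R6, 9 → R6=12|9=13
halt.
Total executed instructions: 16.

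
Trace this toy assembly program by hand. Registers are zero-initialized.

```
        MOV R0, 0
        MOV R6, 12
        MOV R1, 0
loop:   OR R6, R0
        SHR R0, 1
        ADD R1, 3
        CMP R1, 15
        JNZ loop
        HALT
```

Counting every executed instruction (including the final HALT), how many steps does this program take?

29

MOV R0, 0 → R0=0
MOV R6, 12 → R6=12
MOV R1, 0 → R1=0
OR R6, R0 → R6=12|0=12
SHR R0, 1 → R0=0>>1=0
ADD R1, 3 → R1=0+3=3
CMP R1, 15  (cmp 3,15)
JNZ loop: taken
OR R6, R0 → R6=12|0=12
SHR R0, 1 → R0=0>>1=0
ADD R1, 3 → R1=3+3=6
CMP R1, 15  (cmp 6,15)
JNZ loop: taken
OR R6, R0 → R6=12|0=12
SHR R0, 1 → R0=0>>1=0
ADD R1, 3 → R1=6+3=9
CMP R1, 15  (cmp 9,15)
JNZ loop: taken
OR R6, R0 → R6=12|0=12
SHR R0, 1 → R0=0>>1=0
ADD R1, 3 → R1=9+3=12
CMP R1, 15  (cmp 12,15)
JNZ loop: taken
OR R6, R0 → R6=12|0=12
SHR R0, 1 → R0=0>>1=0
ADD R1, 3 → R1=12+3=15
CMP R1, 15  (cmp 15,15)
JNZ loop: not taken
halt.
Total executed instructions: 29.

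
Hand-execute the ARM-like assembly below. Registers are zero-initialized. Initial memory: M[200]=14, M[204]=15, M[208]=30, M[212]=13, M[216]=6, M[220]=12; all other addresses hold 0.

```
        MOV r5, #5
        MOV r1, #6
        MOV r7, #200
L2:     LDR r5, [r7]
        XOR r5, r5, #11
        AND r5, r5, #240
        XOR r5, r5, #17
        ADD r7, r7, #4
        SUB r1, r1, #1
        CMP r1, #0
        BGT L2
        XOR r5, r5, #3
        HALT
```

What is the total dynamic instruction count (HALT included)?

53

after MOV r5, #5: r5=5
after MOV r1, #6: r1=6
after MOV r7, #200: r7=200
after LDR r5, [r7]: r5=M[200]=14
after XOR r5, r5, #11: r5=14^11=5
after AND r5, r5, #240: r5=5&240=0
after XOR r5, r5, #17: r5=0^17=17
after ADD r7, r7, #4: r7=200+4=204
after SUB r1, r1, #1: r1=6-1=5
CMP r1, #0  (cmp 5,0)
BGT L2: taken
after LDR r5, [r7]: r5=M[204]=15
after XOR r5, r5, #11: r5=15^11=4
after AND r5, r5, #240: r5=4&240=0
after XOR r5, r5, #17: r5=0^17=17
after ADD r7, r7, #4: r7=204+4=208
after SUB r1, r1, #1: r1=5-1=4
CMP r1, #0  (cmp 4,0)
BGT L2: taken
after LDR r5, [r7]: r5=M[208]=30
after XOR r5, r5, #11: r5=30^11=21
after AND r5, r5, #240: r5=21&240=16
after XOR r5, r5, #17: r5=16^17=1
after ADD r7, r7, #4: r7=208+4=212
after SUB r1, r1, #1: r1=4-1=3
CMP r1, #0  (cmp 3,0)
BGT L2: taken
after LDR r5, [r7]: r5=M[212]=13
after XOR r5, r5, #11: r5=13^11=6
after AND r5, r5, #240: r5=6&240=0
after XOR r5, r5, #17: r5=0^17=17
after ADD r7, r7, #4: r7=212+4=216
after SUB r1, r1, #1: r1=3-1=2
CMP r1, #0  (cmp 2,0)
BGT L2: taken
after LDR r5, [r7]: r5=M[216]=6
after XOR r5, r5, #11: r5=6^11=13
after AND r5, r5, #240: r5=13&240=0
after XOR r5, r5, #17: r5=0^17=17
after ADD r7, r7, #4: r7=216+4=220
after SUB r1, r1, #1: r1=2-1=1
CMP r1, #0  (cmp 1,0)
BGT L2: taken
after LDR r5, [r7]: r5=M[220]=12
after XOR r5, r5, #11: r5=12^11=7
after AND r5, r5, #240: r5=7&240=0
after XOR r5, r5, #17: r5=0^17=17
after ADD r7, r7, #4: r7=220+4=224
after SUB r1, r1, #1: r1=1-1=0
CMP r1, #0  (cmp 0,0)
BGT L2: not taken
after XOR r5, r5, #3: r5=17^3=18
halt.
Total executed instructions: 53.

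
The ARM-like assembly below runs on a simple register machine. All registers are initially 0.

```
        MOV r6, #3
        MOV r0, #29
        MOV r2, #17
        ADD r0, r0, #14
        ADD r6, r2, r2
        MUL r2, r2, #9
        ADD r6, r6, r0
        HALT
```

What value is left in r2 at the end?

after MOV r6, #3: r6=3
after MOV r0, #29: r0=29
after MOV r2, #17: r2=17
after ADD r0, r0, #14: r0=29+14=43
after ADD r6, r2, r2: r6=17+17=34
after MUL r2, r2, #9: r2=17*9=153
after ADD r6, r6, r0: r6=34+43=77
halt.

153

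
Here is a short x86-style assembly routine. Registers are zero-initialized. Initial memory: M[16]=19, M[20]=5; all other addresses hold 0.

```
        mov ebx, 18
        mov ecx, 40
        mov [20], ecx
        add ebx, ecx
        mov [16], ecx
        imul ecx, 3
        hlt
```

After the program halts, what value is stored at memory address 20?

40

after mov ebx, 18: ebx=18
after mov ecx, 40: ecx=40
mov [20], ecx → M[20]=40
after add ebx, ecx: ebx=18+40=58
mov [16], ecx → M[16]=40
after imul ecx, 3: ecx=40*3=120
halt.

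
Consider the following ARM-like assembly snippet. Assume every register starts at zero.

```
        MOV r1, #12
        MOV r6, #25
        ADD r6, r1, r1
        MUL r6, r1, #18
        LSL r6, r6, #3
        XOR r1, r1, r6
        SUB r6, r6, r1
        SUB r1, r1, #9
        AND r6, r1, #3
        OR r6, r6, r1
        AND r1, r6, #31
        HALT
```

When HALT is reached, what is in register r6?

1731

r1=12
r6=25
r6=12+12=24
r6=12*18=216
r6=216<<3=1728
r1=12^1728=1740
r6=1728-1740=-12
r1=1740-9=1731
r6=1731&3=3
r6=3|1731=1731
r1=1731&31=3
halt.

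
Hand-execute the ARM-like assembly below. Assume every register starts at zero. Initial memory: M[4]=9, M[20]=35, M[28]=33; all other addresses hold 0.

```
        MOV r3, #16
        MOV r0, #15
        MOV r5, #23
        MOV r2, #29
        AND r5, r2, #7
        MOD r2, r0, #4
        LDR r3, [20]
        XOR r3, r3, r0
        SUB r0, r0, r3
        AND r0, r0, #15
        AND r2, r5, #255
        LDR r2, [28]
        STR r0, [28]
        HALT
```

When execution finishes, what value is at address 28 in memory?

r3=16
r0=15
r5=23
r2=29
r5=29&7=5
r2=15%4=3
r3=M[20]=35
r3=35^15=44
r0=15-44=-29
r0=(-29)&15=3
r2=5&255=5
r2=M[28]=33
STR r0, [28] → M[28]=3
halt.

3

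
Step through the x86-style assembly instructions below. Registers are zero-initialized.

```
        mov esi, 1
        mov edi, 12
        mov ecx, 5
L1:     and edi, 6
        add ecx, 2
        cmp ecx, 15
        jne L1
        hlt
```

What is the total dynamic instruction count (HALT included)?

after mov esi, 1: esi=1
after mov edi, 12: edi=12
after mov ecx, 5: ecx=5
after and edi, 6: edi=12&6=4
after add ecx, 2: ecx=5+2=7
cmp ecx, 15  (cmp 7,15)
jne L1: taken
after and edi, 6: edi=4&6=4
after add ecx, 2: ecx=7+2=9
cmp ecx, 15  (cmp 9,15)
jne L1: taken
after and edi, 6: edi=4&6=4
after add ecx, 2: ecx=9+2=11
cmp ecx, 15  (cmp 11,15)
jne L1: taken
after and edi, 6: edi=4&6=4
after add ecx, 2: ecx=11+2=13
cmp ecx, 15  (cmp 13,15)
jne L1: taken
after and edi, 6: edi=4&6=4
after add ecx, 2: ecx=13+2=15
cmp ecx, 15  (cmp 15,15)
jne L1: not taken
halt.
Total executed instructions: 24.

24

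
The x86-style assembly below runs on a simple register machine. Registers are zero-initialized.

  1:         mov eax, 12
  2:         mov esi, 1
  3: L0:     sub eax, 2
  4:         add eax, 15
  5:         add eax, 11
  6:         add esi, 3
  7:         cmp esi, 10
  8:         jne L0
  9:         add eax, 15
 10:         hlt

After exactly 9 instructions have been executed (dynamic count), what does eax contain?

eax=12
esi=1
eax=12-2=10
eax=10+15=25
eax=25+11=36
esi=1+3=4
cmp esi, 10  (cmp 4,10)
jne L0: taken
eax=36-2=34
After step 9: eax = 34.

34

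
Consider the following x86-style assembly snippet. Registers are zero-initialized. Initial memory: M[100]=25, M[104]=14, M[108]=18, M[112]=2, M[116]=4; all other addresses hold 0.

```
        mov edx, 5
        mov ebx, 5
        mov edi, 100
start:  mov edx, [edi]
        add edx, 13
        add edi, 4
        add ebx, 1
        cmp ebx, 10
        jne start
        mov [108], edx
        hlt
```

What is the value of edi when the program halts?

120

mov edx, 5 → edx=5
mov ebx, 5 → ebx=5
mov edi, 100 → edi=100
mov edx, [edi] → edx=M[100]=25
add edx, 13 → edx=25+13=38
add edi, 4 → edi=100+4=104
add ebx, 1 → ebx=5+1=6
cmp ebx, 10  (cmp 6,10)
jne start: taken
mov edx, [edi] → edx=M[104]=14
add edx, 13 → edx=14+13=27
add edi, 4 → edi=104+4=108
add ebx, 1 → ebx=6+1=7
cmp ebx, 10  (cmp 7,10)
jne start: taken
mov edx, [edi] → edx=M[108]=18
add edx, 13 → edx=18+13=31
add edi, 4 → edi=108+4=112
add ebx, 1 → ebx=7+1=8
cmp ebx, 10  (cmp 8,10)
jne start: taken
mov edx, [edi] → edx=M[112]=2
add edx, 13 → edx=2+13=15
add edi, 4 → edi=112+4=116
add ebx, 1 → ebx=8+1=9
cmp ebx, 10  (cmp 9,10)
jne start: taken
mov edx, [edi] → edx=M[116]=4
add edx, 13 → edx=4+13=17
add edi, 4 → edi=116+4=120
add ebx, 1 → ebx=9+1=10
cmp ebx, 10  (cmp 10,10)
jne start: not taken
mov [108], edx → M[108]=17
halt.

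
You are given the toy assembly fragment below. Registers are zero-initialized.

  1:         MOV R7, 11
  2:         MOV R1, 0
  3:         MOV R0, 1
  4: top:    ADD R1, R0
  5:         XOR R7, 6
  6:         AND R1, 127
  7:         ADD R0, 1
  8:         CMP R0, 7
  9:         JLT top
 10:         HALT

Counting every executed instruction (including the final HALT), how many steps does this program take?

40

MOV R7, 11 → R7=11
MOV R1, 0 → R1=0
MOV R0, 1 → R0=1
ADD R1, R0 → R1=0+1=1
XOR R7, 6 → R7=11^6=13
AND R1, 127 → R1=1&127=1
ADD R0, 1 → R0=1+1=2
CMP R0, 7  (cmp 2,7)
JLT top: taken
ADD R1, R0 → R1=1+2=3
XOR R7, 6 → R7=13^6=11
AND R1, 127 → R1=3&127=3
ADD R0, 1 → R0=2+1=3
CMP R0, 7  (cmp 3,7)
JLT top: taken
ADD R1, R0 → R1=3+3=6
XOR R7, 6 → R7=11^6=13
AND R1, 127 → R1=6&127=6
ADD R0, 1 → R0=3+1=4
CMP R0, 7  (cmp 4,7)
JLT top: taken
ADD R1, R0 → R1=6+4=10
XOR R7, 6 → R7=13^6=11
AND R1, 127 → R1=10&127=10
ADD R0, 1 → R0=4+1=5
CMP R0, 7  (cmp 5,7)
JLT top: taken
ADD R1, R0 → R1=10+5=15
XOR R7, 6 → R7=11^6=13
AND R1, 127 → R1=15&127=15
ADD R0, 1 → R0=5+1=6
CMP R0, 7  (cmp 6,7)
JLT top: taken
ADD R1, R0 → R1=15+6=21
XOR R7, 6 → R7=13^6=11
AND R1, 127 → R1=21&127=21
ADD R0, 1 → R0=6+1=7
CMP R0, 7  (cmp 7,7)
JLT top: not taken
halt.
Total executed instructions: 40.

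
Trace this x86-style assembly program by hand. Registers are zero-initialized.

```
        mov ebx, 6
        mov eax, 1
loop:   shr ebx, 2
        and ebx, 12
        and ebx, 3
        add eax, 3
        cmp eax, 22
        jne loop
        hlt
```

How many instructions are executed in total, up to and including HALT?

45

ebx=6
eax=1
ebx=6>>2=1
ebx=1&12=0
ebx=0&3=0
eax=1+3=4
cmp eax, 22  (cmp 4,22)
jne loop: taken
ebx=0>>2=0
ebx=0&12=0
ebx=0&3=0
eax=4+3=7
cmp eax, 22  (cmp 7,22)
jne loop: taken
ebx=0>>2=0
ebx=0&12=0
ebx=0&3=0
eax=7+3=10
cmp eax, 22  (cmp 10,22)
jne loop: taken
ebx=0>>2=0
ebx=0&12=0
ebx=0&3=0
eax=10+3=13
cmp eax, 22  (cmp 13,22)
jne loop: taken
ebx=0>>2=0
ebx=0&12=0
ebx=0&3=0
eax=13+3=16
cmp eax, 22  (cmp 16,22)
jne loop: taken
ebx=0>>2=0
ebx=0&12=0
ebx=0&3=0
eax=16+3=19
cmp eax, 22  (cmp 19,22)
jne loop: taken
ebx=0>>2=0
ebx=0&12=0
ebx=0&3=0
eax=19+3=22
cmp eax, 22  (cmp 22,22)
jne loop: not taken
halt.
Total executed instructions: 45.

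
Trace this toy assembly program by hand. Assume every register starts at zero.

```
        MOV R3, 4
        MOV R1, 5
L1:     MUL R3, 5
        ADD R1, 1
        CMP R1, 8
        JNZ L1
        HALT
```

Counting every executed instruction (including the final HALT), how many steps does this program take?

15

MOV R3, 4 → R3=4
MOV R1, 5 → R1=5
MUL R3, 5 → R3=4*5=20
ADD R1, 1 → R1=5+1=6
CMP R1, 8  (cmp 6,8)
JNZ L1: taken
MUL R3, 5 → R3=20*5=100
ADD R1, 1 → R1=6+1=7
CMP R1, 8  (cmp 7,8)
JNZ L1: taken
MUL R3, 5 → R3=100*5=500
ADD R1, 1 → R1=7+1=8
CMP R1, 8  (cmp 8,8)
JNZ L1: not taken
halt.
Total executed instructions: 15.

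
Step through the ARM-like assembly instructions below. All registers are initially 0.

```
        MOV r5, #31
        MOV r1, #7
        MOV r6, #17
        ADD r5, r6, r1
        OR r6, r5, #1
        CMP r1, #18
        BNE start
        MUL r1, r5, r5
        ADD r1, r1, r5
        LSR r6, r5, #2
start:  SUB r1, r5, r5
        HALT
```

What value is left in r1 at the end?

after MOV r5, #31: r5=31
after MOV r1, #7: r1=7
after MOV r6, #17: r6=17
after ADD r5, r6, r1: r5=17+7=24
after OR r6, r5, #1: r6=24|1=25
CMP r1, #18  (cmp 7,18)
BNE start: taken
after SUB r1, r5, r5: r1=24-24=0
halt.

0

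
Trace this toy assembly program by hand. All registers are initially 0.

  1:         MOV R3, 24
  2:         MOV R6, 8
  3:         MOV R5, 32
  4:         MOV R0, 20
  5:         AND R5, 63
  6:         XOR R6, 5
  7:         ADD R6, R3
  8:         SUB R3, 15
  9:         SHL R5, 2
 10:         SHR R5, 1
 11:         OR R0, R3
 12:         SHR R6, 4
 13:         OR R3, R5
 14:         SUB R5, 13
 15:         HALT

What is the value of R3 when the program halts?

MOV R3, 24 → R3=24
MOV R6, 8 → R6=8
MOV R5, 32 → R5=32
MOV R0, 20 → R0=20
AND R5, 63 → R5=32&63=32
XOR R6, 5 → R6=8^5=13
ADD R6, R3 → R6=13+24=37
SUB R3, 15 → R3=24-15=9
SHL R5, 2 → R5=32<<2=128
SHR R5, 1 → R5=128>>1=64
OR R0, R3 → R0=20|9=29
SHR R6, 4 → R6=37>>4=2
OR R3, R5 → R3=9|64=73
SUB R5, 13 → R5=64-13=51
halt.

73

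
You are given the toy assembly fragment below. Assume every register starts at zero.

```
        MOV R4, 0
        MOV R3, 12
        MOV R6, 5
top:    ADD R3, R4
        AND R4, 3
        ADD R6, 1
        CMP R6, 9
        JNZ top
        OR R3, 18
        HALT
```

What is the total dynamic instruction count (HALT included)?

MOV R4, 0 → R4=0
MOV R3, 12 → R3=12
MOV R6, 5 → R6=5
ADD R3, R4 → R3=12+0=12
AND R4, 3 → R4=0&3=0
ADD R6, 1 → R6=5+1=6
CMP R6, 9  (cmp 6,9)
JNZ top: taken
ADD R3, R4 → R3=12+0=12
AND R4, 3 → R4=0&3=0
ADD R6, 1 → R6=6+1=7
CMP R6, 9  (cmp 7,9)
JNZ top: taken
ADD R3, R4 → R3=12+0=12
AND R4, 3 → R4=0&3=0
ADD R6, 1 → R6=7+1=8
CMP R6, 9  (cmp 8,9)
JNZ top: taken
ADD R3, R4 → R3=12+0=12
AND R4, 3 → R4=0&3=0
ADD R6, 1 → R6=8+1=9
CMP R6, 9  (cmp 9,9)
JNZ top: not taken
OR R3, 18 → R3=12|18=30
halt.
Total executed instructions: 25.

25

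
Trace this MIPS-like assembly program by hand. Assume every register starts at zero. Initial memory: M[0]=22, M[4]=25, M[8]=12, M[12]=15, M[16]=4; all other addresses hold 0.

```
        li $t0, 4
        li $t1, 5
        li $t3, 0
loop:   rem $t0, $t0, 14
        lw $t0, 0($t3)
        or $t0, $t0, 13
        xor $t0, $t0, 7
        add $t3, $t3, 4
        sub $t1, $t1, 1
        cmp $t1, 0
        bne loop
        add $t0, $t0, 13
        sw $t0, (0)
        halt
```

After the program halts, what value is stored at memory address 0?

23

li $t0, 4 → $t0=4
li $t1, 5 → $t1=5
li $t3, 0 → $t3=0
rem $t0, $t0, 14 → $t0=4%14=4
lw $t0, 0($t3) → $t0=M[0]=22
or $t0, $t0, 13 → $t0=22|13=31
xor $t0, $t0, 7 → $t0=31^7=24
add $t3, $t3, 4 → $t3=0+4=4
sub $t1, $t1, 1 → $t1=5-1=4
cmp $t1, 0  (cmp 4,0)
bne loop: taken
rem $t0, $t0, 14 → $t0=24%14=10
lw $t0, 0($t3) → $t0=M[4]=25
or $t0, $t0, 13 → $t0=25|13=29
xor $t0, $t0, 7 → $t0=29^7=26
add $t3, $t3, 4 → $t3=4+4=8
sub $t1, $t1, 1 → $t1=4-1=3
cmp $t1, 0  (cmp 3,0)
bne loop: taken
rem $t0, $t0, 14 → $t0=26%14=12
lw $t0, 0($t3) → $t0=M[8]=12
or $t0, $t0, 13 → $t0=12|13=13
xor $t0, $t0, 7 → $t0=13^7=10
add $t3, $t3, 4 → $t3=8+4=12
sub $t1, $t1, 1 → $t1=3-1=2
cmp $t1, 0  (cmp 2,0)
bne loop: taken
rem $t0, $t0, 14 → $t0=10%14=10
lw $t0, 0($t3) → $t0=M[12]=15
or $t0, $t0, 13 → $t0=15|13=15
xor $t0, $t0, 7 → $t0=15^7=8
add $t3, $t3, 4 → $t3=12+4=16
sub $t1, $t1, 1 → $t1=2-1=1
cmp $t1, 0  (cmp 1,0)
bne loop: taken
rem $t0, $t0, 14 → $t0=8%14=8
lw $t0, 0($t3) → $t0=M[16]=4
or $t0, $t0, 13 → $t0=4|13=13
xor $t0, $t0, 7 → $t0=13^7=10
add $t3, $t3, 4 → $t3=16+4=20
sub $t1, $t1, 1 → $t1=1-1=0
cmp $t1, 0  (cmp 0,0)
bne loop: not taken
add $t0, $t0, 13 → $t0=10+13=23
sw $t0, (0) → M[0]=23
halt.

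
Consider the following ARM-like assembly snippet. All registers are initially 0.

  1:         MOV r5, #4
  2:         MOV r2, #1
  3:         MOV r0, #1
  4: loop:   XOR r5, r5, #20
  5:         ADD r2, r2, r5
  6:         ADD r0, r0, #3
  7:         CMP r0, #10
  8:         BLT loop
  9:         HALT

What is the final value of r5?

16

after MOV r5, #4: r5=4
after MOV r2, #1: r2=1
after MOV r0, #1: r0=1
after XOR r5, r5, #20: r5=4^20=16
after ADD r2, r2, r5: r2=1+16=17
after ADD r0, r0, #3: r0=1+3=4
CMP r0, #10  (cmp 4,10)
BLT loop: taken
after XOR r5, r5, #20: r5=16^20=4
after ADD r2, r2, r5: r2=17+4=21
after ADD r0, r0, #3: r0=4+3=7
CMP r0, #10  (cmp 7,10)
BLT loop: taken
after XOR r5, r5, #20: r5=4^20=16
after ADD r2, r2, r5: r2=21+16=37
after ADD r0, r0, #3: r0=7+3=10
CMP r0, #10  (cmp 10,10)
BLT loop: not taken
halt.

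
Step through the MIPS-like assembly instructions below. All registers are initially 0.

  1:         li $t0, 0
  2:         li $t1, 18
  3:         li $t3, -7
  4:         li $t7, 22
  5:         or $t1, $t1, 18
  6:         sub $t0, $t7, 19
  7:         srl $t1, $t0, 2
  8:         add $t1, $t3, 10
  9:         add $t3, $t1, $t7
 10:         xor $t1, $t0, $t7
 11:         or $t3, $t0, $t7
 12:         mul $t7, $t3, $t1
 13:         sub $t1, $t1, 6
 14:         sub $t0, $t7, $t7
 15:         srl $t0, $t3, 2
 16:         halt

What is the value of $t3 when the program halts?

23

$t0=0
$t1=18
$t3=-7
$t7=22
$t1=18|18=18
$t0=22-19=3
$t1=3>>2=0
$t1=(-7)+10=3
$t3=3+22=25
$t1=3^22=21
$t3=3|22=23
$t7=23*21=483
$t1=21-6=15
$t0=483-483=0
$t0=23>>2=5
halt.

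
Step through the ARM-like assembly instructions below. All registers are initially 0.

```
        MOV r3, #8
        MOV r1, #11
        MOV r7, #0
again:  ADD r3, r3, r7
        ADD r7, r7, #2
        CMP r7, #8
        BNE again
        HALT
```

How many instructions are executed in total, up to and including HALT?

after MOV r3, #8: r3=8
after MOV r1, #11: r1=11
after MOV r7, #0: r7=0
after ADD r3, r3, r7: r3=8+0=8
after ADD r7, r7, #2: r7=0+2=2
CMP r7, #8  (cmp 2,8)
BNE again: taken
after ADD r3, r3, r7: r3=8+2=10
after ADD r7, r7, #2: r7=2+2=4
CMP r7, #8  (cmp 4,8)
BNE again: taken
after ADD r3, r3, r7: r3=10+4=14
after ADD r7, r7, #2: r7=4+2=6
CMP r7, #8  (cmp 6,8)
BNE again: taken
after ADD r3, r3, r7: r3=14+6=20
after ADD r7, r7, #2: r7=6+2=8
CMP r7, #8  (cmp 8,8)
BNE again: not taken
halt.
Total executed instructions: 20.

20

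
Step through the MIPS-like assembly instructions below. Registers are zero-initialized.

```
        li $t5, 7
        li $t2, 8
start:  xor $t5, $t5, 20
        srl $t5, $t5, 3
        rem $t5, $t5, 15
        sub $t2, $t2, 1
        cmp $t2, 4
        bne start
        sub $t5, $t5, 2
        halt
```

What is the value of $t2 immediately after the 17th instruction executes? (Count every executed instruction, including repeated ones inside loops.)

6

$t5=7
$t2=8
$t5=7^20=19
$t5=19>>3=2
$t5=2%15=2
$t2=8-1=7
cmp $t2, 4  (cmp 7,4)
bne start: taken
$t5=2^20=22
$t5=22>>3=2
$t5=2%15=2
$t2=7-1=6
cmp $t2, 4  (cmp 6,4)
bne start: taken
$t5=2^20=22
$t5=22>>3=2
$t5=2%15=2
After step 17: $t2 = 6.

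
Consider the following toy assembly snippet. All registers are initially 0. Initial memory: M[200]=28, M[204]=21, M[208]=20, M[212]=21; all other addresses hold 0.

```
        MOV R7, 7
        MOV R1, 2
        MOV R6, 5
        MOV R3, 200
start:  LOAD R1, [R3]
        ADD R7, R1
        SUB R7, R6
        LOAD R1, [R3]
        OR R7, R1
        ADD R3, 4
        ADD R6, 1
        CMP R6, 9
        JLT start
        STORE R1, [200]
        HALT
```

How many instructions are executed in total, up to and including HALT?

MOV R7, 7 → R7=7
MOV R1, 2 → R1=2
MOV R6, 5 → R6=5
MOV R3, 200 → R3=200
LOAD R1, [R3] → R1=M[200]=28
ADD R7, R1 → R7=7+28=35
SUB R7, R6 → R7=35-5=30
LOAD R1, [R3] → R1=M[200]=28
OR R7, R1 → R7=30|28=30
ADD R3, 4 → R3=200+4=204
ADD R6, 1 → R6=5+1=6
CMP R6, 9  (cmp 6,9)
JLT start: taken
LOAD R1, [R3] → R1=M[204]=21
ADD R7, R1 → R7=30+21=51
SUB R7, R6 → R7=51-6=45
LOAD R1, [R3] → R1=M[204]=21
OR R7, R1 → R7=45|21=61
ADD R3, 4 → R3=204+4=208
ADD R6, 1 → R6=6+1=7
CMP R6, 9  (cmp 7,9)
JLT start: taken
LOAD R1, [R3] → R1=M[208]=20
ADD R7, R1 → R7=61+20=81
SUB R7, R6 → R7=81-7=74
LOAD R1, [R3] → R1=M[208]=20
OR R7, R1 → R7=74|20=94
ADD R3, 4 → R3=208+4=212
ADD R6, 1 → R6=7+1=8
CMP R6, 9  (cmp 8,9)
JLT start: taken
LOAD R1, [R3] → R1=M[212]=21
ADD R7, R1 → R7=94+21=115
SUB R7, R6 → R7=115-8=107
LOAD R1, [R3] → R1=M[212]=21
OR R7, R1 → R7=107|21=127
ADD R3, 4 → R3=212+4=216
ADD R6, 1 → R6=8+1=9
CMP R6, 9  (cmp 9,9)
JLT start: not taken
STORE R1, [200] → M[200]=21
halt.
Total executed instructions: 42.

42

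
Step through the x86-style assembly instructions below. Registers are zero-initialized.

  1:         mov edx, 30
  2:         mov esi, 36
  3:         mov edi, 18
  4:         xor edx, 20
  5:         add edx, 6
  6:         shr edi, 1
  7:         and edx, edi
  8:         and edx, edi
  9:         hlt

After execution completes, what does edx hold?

mov edx, 30 → edx=30
mov esi, 36 → esi=36
mov edi, 18 → edi=18
xor edx, 20 → edx=30^20=10
add edx, 6 → edx=10+6=16
shr edi, 1 → edi=18>>1=9
and edx, edi → edx=16&9=0
and edx, edi → edx=0&9=0
halt.

0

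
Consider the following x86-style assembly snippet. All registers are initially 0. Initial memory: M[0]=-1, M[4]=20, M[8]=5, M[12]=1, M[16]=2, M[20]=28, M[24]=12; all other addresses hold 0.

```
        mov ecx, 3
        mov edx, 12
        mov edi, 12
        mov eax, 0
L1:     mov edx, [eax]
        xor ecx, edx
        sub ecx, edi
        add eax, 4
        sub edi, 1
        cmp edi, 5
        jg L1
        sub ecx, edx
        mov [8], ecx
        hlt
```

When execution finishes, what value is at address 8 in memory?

ecx=3
edx=12
edi=12
eax=0
edx=M[0]=-1
ecx=3^(-1)=-4
ecx=(-4)-12=-16
eax=0+4=4
edi=12-1=11
cmp edi, 5  (cmp 11,5)
jg L1: taken
edx=M[4]=20
ecx=(-16)^20=-28
ecx=(-28)-11=-39
eax=4+4=8
edi=11-1=10
cmp edi, 5  (cmp 10,5)
jg L1: taken
edx=M[8]=5
ecx=(-39)^5=-36
ecx=(-36)-10=-46
eax=8+4=12
edi=10-1=9
cmp edi, 5  (cmp 9,5)
jg L1: taken
edx=M[12]=1
ecx=(-46)^1=-45
ecx=(-45)-9=-54
eax=12+4=16
edi=9-1=8
cmp edi, 5  (cmp 8,5)
jg L1: taken
edx=M[16]=2
ecx=(-54)^2=-56
ecx=(-56)-8=-64
eax=16+4=20
edi=8-1=7
cmp edi, 5  (cmp 7,5)
jg L1: taken
edx=M[20]=28
ecx=(-64)^28=-36
ecx=(-36)-7=-43
eax=20+4=24
edi=7-1=6
cmp edi, 5  (cmp 6,5)
jg L1: taken
edx=M[24]=12
ecx=(-43)^12=-39
ecx=(-39)-6=-45
eax=24+4=28
edi=6-1=5
cmp edi, 5  (cmp 5,5)
jg L1: not taken
ecx=(-45)-12=-57
mov [8], ecx → M[8]=-57
halt.

-57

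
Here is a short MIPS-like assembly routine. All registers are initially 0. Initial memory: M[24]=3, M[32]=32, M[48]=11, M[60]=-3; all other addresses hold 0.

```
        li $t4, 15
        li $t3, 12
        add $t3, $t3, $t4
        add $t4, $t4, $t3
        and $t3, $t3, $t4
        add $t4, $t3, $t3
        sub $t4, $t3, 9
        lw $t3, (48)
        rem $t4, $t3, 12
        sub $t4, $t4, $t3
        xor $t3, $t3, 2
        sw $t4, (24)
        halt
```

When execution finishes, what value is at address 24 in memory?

$t4=15
$t3=12
$t3=12+15=27
$t4=15+27=42
$t3=27&42=10
$t4=10+10=20
$t4=10-9=1
$t3=M[48]=11
$t4=11%12=11
$t4=11-11=0
$t3=11^2=9
sw $t4, (24) → M[24]=0
halt.

0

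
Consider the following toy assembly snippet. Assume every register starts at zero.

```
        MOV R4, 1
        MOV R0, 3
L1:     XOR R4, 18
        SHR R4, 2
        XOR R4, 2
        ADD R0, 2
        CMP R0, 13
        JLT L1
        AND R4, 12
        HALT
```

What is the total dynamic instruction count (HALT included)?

R4=1
R0=3
R4=1^18=19
R4=19>>2=4
R4=4^2=6
R0=3+2=5
CMP R0, 13  (cmp 5,13)
JLT L1: taken
R4=6^18=20
R4=20>>2=5
R4=5^2=7
R0=5+2=7
CMP R0, 13  (cmp 7,13)
JLT L1: taken
R4=7^18=21
R4=21>>2=5
R4=5^2=7
R0=7+2=9
CMP R0, 13  (cmp 9,13)
JLT L1: taken
R4=7^18=21
R4=21>>2=5
R4=5^2=7
R0=9+2=11
CMP R0, 13  (cmp 11,13)
JLT L1: taken
R4=7^18=21
R4=21>>2=5
R4=5^2=7
R0=11+2=13
CMP R0, 13  (cmp 13,13)
JLT L1: not taken
R4=7&12=4
halt.
Total executed instructions: 34.

34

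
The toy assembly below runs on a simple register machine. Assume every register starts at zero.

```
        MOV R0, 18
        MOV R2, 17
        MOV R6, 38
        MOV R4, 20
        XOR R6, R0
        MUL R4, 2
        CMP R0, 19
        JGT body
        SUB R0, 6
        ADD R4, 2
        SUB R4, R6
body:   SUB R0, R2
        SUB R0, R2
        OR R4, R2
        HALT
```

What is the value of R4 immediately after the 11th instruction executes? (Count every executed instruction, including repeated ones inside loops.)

R0=18
R2=17
R6=38
R4=20
R6=38^18=52
R4=20*2=40
CMP R0, 19  (cmp 18,19)
JGT body: not taken
R0=18-6=12
R4=40+2=42
R4=42-52=-10
After step 11: R4 = -10.

-10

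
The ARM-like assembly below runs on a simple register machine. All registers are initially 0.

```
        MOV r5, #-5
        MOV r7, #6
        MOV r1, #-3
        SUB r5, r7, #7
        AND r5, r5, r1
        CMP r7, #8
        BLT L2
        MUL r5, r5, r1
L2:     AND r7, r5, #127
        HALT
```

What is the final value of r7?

MOV r5, #-5 → r5=-5
MOV r7, #6 → r7=6
MOV r1, #-3 → r1=-3
SUB r5, r7, #7 → r5=6-7=-1
AND r5, r5, r1 → r5=(-1)&(-3)=-3
CMP r7, #8  (cmp 6,8)
BLT L2: taken
AND r7, r5, #127 → r7=(-3)&127=125
halt.

125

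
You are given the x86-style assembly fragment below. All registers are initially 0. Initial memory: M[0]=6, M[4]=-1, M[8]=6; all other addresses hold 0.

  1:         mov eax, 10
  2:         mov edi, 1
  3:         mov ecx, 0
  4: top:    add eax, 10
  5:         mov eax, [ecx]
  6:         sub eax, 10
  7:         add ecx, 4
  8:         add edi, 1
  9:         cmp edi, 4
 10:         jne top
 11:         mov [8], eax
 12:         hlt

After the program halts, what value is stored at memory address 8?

-4

eax=10
edi=1
ecx=0
eax=10+10=20
eax=M[0]=6
eax=6-10=-4
ecx=0+4=4
edi=1+1=2
cmp edi, 4  (cmp 2,4)
jne top: taken
eax=(-4)+10=6
eax=M[4]=-1
eax=(-1)-10=-11
ecx=4+4=8
edi=2+1=3
cmp edi, 4  (cmp 3,4)
jne top: taken
eax=(-11)+10=-1
eax=M[8]=6
eax=6-10=-4
ecx=8+4=12
edi=3+1=4
cmp edi, 4  (cmp 4,4)
jne top: not taken
mov [8], eax → M[8]=-4
halt.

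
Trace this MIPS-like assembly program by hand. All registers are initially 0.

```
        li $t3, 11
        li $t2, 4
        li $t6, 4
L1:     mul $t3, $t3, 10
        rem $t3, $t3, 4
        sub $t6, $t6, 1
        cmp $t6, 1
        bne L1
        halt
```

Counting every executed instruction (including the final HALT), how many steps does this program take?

$t3=11
$t2=4
$t6=4
$t3=11*10=110
$t3=110%4=2
$t6=4-1=3
cmp $t6, 1  (cmp 3,1)
bne L1: taken
$t3=2*10=20
$t3=20%4=0
$t6=3-1=2
cmp $t6, 1  (cmp 2,1)
bne L1: taken
$t3=0*10=0
$t3=0%4=0
$t6=2-1=1
cmp $t6, 1  (cmp 1,1)
bne L1: not taken
halt.
Total executed instructions: 19.

19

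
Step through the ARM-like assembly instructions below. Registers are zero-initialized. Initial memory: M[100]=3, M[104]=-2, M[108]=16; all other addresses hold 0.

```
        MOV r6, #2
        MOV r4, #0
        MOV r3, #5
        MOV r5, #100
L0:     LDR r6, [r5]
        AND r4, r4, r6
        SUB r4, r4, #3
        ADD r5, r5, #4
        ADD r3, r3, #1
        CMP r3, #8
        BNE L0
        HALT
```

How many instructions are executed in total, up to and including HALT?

MOV r6, #2 → r6=2
MOV r4, #0 → r4=0
MOV r3, #5 → r3=5
MOV r5, #100 → r5=100
LDR r6, [r5] → r6=M[100]=3
AND r4, r4, r6 → r4=0&3=0
SUB r4, r4, #3 → r4=0-3=-3
ADD r5, r5, #4 → r5=100+4=104
ADD r3, r3, #1 → r3=5+1=6
CMP r3, #8  (cmp 6,8)
BNE L0: taken
LDR r6, [r5] → r6=M[104]=-2
AND r4, r4, r6 → r4=(-3)&(-2)=-4
SUB r4, r4, #3 → r4=(-4)-3=-7
ADD r5, r5, #4 → r5=104+4=108
ADD r3, r3, #1 → r3=6+1=7
CMP r3, #8  (cmp 7,8)
BNE L0: taken
LDR r6, [r5] → r6=M[108]=16
AND r4, r4, r6 → r4=(-7)&16=16
SUB r4, r4, #3 → r4=16-3=13
ADD r5, r5, #4 → r5=108+4=112
ADD r3, r3, #1 → r3=7+1=8
CMP r3, #8  (cmp 8,8)
BNE L0: not taken
halt.
Total executed instructions: 26.

26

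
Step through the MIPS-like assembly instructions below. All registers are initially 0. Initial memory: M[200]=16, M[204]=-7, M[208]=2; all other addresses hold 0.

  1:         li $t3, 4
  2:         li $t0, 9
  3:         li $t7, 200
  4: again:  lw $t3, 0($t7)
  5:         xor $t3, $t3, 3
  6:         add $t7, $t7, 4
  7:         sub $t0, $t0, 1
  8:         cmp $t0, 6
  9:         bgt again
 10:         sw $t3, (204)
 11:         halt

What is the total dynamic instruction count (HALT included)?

li $t3, 4 → $t3=4
li $t0, 9 → $t0=9
li $t7, 200 → $t7=200
lw $t3, 0($t7) → $t3=M[200]=16
xor $t3, $t3, 3 → $t3=16^3=19
add $t7, $t7, 4 → $t7=200+4=204
sub $t0, $t0, 1 → $t0=9-1=8
cmp $t0, 6  (cmp 8,6)
bgt again: taken
lw $t3, 0($t7) → $t3=M[204]=-7
xor $t3, $t3, 3 → $t3=(-7)^3=-6
add $t7, $t7, 4 → $t7=204+4=208
sub $t0, $t0, 1 → $t0=8-1=7
cmp $t0, 6  (cmp 7,6)
bgt again: taken
lw $t3, 0($t7) → $t3=M[208]=2
xor $t3, $t3, 3 → $t3=2^3=1
add $t7, $t7, 4 → $t7=208+4=212
sub $t0, $t0, 1 → $t0=7-1=6
cmp $t0, 6  (cmp 6,6)
bgt again: not taken
sw $t3, (204) → M[204]=1
halt.
Total executed instructions: 23.

23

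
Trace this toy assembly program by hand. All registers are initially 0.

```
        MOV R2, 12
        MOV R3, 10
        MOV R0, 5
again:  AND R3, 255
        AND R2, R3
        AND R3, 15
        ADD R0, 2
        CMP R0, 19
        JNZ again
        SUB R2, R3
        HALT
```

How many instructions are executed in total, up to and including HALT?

47

MOV R2, 12 → R2=12
MOV R3, 10 → R3=10
MOV R0, 5 → R0=5
AND R3, 255 → R3=10&255=10
AND R2, R3 → R2=12&10=8
AND R3, 15 → R3=10&15=10
ADD R0, 2 → R0=5+2=7
CMP R0, 19  (cmp 7,19)
JNZ again: taken
AND R3, 255 → R3=10&255=10
AND R2, R3 → R2=8&10=8
AND R3, 15 → R3=10&15=10
ADD R0, 2 → R0=7+2=9
CMP R0, 19  (cmp 9,19)
JNZ again: taken
AND R3, 255 → R3=10&255=10
AND R2, R3 → R2=8&10=8
AND R3, 15 → R3=10&15=10
ADD R0, 2 → R0=9+2=11
CMP R0, 19  (cmp 11,19)
JNZ again: taken
AND R3, 255 → R3=10&255=10
AND R2, R3 → R2=8&10=8
AND R3, 15 → R3=10&15=10
ADD R0, 2 → R0=11+2=13
CMP R0, 19  (cmp 13,19)
JNZ again: taken
AND R3, 255 → R3=10&255=10
AND R2, R3 → R2=8&10=8
AND R3, 15 → R3=10&15=10
ADD R0, 2 → R0=13+2=15
CMP R0, 19  (cmp 15,19)
JNZ again: taken
AND R3, 255 → R3=10&255=10
AND R2, R3 → R2=8&10=8
AND R3, 15 → R3=10&15=10
ADD R0, 2 → R0=15+2=17
CMP R0, 19  (cmp 17,19)
JNZ again: taken
AND R3, 255 → R3=10&255=10
AND R2, R3 → R2=8&10=8
AND R3, 15 → R3=10&15=10
ADD R0, 2 → R0=17+2=19
CMP R0, 19  (cmp 19,19)
JNZ again: not taken
SUB R2, R3 → R2=8-10=-2
halt.
Total executed instructions: 47.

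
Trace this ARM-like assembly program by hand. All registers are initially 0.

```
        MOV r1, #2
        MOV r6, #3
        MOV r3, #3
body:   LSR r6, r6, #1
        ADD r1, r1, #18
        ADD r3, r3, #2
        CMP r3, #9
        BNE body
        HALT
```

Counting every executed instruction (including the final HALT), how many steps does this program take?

19

r1=2
r6=3
r3=3
r6=3>>1=1
r1=2+18=20
r3=3+2=5
CMP r3, #9  (cmp 5,9)
BNE body: taken
r6=1>>1=0
r1=20+18=38
r3=5+2=7
CMP r3, #9  (cmp 7,9)
BNE body: taken
r6=0>>1=0
r1=38+18=56
r3=7+2=9
CMP r3, #9  (cmp 9,9)
BNE body: not taken
halt.
Total executed instructions: 19.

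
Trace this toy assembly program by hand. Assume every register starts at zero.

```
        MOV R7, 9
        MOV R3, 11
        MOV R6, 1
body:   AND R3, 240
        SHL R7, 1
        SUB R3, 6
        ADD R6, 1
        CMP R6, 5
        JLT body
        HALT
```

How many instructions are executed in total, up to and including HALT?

28

after MOV R7, 9: R7=9
after MOV R3, 11: R3=11
after MOV R6, 1: R6=1
after AND R3, 240: R3=11&240=0
after SHL R7, 1: R7=9<<1=18
after SUB R3, 6: R3=0-6=-6
after ADD R6, 1: R6=1+1=2
CMP R6, 5  (cmp 2,5)
JLT body: taken
after AND R3, 240: R3=(-6)&240=240
after SHL R7, 1: R7=18<<1=36
after SUB R3, 6: R3=240-6=234
after ADD R6, 1: R6=2+1=3
CMP R6, 5  (cmp 3,5)
JLT body: taken
after AND R3, 240: R3=234&240=224
after SHL R7, 1: R7=36<<1=72
after SUB R3, 6: R3=224-6=218
after ADD R6, 1: R6=3+1=4
CMP R6, 5  (cmp 4,5)
JLT body: taken
after AND R3, 240: R3=218&240=208
after SHL R7, 1: R7=72<<1=144
after SUB R3, 6: R3=208-6=202
after ADD R6, 1: R6=4+1=5
CMP R6, 5  (cmp 5,5)
JLT body: not taken
halt.
Total executed instructions: 28.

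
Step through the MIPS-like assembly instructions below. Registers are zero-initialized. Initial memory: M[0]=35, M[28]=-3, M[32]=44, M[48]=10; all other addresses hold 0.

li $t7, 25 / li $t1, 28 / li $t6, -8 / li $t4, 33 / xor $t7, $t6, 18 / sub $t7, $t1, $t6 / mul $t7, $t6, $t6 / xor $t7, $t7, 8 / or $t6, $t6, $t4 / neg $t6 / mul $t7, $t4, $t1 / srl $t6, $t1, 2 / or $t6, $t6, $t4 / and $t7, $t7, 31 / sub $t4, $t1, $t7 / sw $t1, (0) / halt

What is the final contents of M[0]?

28

after li $t7, 25: $t7=25
after li $t1, 28: $t1=28
after li $t6, -8: $t6=-8
after li $t4, 33: $t4=33
after xor $t7, $t6, 18: $t7=(-8)^18=-22
after sub $t7, $t1, $t6: $t7=28-(-8)=36
after mul $t7, $t6, $t6: $t7=(-8)*(-8)=64
after xor $t7, $t7, 8: $t7=64^8=72
after or $t6, $t6, $t4: $t6=(-8)|33=-7
after neg $t6: $t6=-(-7)=7
after mul $t7, $t4, $t1: $t7=33*28=924
after srl $t6, $t1, 2: $t6=28>>2=7
after or $t6, $t6, $t4: $t6=7|33=39
after and $t7, $t7, 31: $t7=924&31=28
after sub $t4, $t1, $t7: $t4=28-28=0
sw $t1, (0) → M[0]=28
halt.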